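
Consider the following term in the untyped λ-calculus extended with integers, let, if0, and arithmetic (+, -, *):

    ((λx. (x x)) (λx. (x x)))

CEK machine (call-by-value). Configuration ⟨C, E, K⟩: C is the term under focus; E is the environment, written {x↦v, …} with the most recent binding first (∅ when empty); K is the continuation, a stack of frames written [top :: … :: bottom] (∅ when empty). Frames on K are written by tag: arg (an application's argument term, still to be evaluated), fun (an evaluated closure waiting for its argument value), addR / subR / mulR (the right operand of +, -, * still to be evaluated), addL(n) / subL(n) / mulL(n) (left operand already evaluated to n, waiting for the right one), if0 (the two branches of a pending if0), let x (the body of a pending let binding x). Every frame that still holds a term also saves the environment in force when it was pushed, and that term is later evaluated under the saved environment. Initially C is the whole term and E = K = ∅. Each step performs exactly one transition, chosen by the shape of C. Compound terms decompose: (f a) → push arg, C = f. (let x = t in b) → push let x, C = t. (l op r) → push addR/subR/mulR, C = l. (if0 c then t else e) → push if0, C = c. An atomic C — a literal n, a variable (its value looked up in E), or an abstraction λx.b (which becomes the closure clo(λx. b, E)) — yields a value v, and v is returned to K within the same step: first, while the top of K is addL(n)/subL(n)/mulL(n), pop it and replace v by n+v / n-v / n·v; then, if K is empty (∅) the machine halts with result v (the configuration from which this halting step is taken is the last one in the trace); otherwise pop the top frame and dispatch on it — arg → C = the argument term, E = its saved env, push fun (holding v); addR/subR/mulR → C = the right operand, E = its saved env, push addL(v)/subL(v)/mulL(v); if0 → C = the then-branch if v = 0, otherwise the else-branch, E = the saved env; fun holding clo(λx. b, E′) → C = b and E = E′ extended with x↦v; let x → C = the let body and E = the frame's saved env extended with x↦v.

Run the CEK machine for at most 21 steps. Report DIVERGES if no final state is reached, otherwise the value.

Answer: DIVERGES (no final state within 21 steps)

Machine steps:
step 0: <C=((λx. (x x)) (λx. (x x))), E=∅, K=∅>
step 1: <C=(λx. (x x)), E=∅, K=[arg]>
step 2: <C=(λx. (x x)), E=∅, K=[fun]>
step 3: <C=(x x), E={x↦clo(λx. (x x), ∅)}, K=∅>
step 4: <C=x, E={x↦clo(λx. (x x), ∅)}, K=[arg]>
step 5: <C=x, E={x↦clo(λx. (x x), ∅)}, K=[fun]>
… configuration repeats with period 3 (steps 3–5 recur indefinitely) …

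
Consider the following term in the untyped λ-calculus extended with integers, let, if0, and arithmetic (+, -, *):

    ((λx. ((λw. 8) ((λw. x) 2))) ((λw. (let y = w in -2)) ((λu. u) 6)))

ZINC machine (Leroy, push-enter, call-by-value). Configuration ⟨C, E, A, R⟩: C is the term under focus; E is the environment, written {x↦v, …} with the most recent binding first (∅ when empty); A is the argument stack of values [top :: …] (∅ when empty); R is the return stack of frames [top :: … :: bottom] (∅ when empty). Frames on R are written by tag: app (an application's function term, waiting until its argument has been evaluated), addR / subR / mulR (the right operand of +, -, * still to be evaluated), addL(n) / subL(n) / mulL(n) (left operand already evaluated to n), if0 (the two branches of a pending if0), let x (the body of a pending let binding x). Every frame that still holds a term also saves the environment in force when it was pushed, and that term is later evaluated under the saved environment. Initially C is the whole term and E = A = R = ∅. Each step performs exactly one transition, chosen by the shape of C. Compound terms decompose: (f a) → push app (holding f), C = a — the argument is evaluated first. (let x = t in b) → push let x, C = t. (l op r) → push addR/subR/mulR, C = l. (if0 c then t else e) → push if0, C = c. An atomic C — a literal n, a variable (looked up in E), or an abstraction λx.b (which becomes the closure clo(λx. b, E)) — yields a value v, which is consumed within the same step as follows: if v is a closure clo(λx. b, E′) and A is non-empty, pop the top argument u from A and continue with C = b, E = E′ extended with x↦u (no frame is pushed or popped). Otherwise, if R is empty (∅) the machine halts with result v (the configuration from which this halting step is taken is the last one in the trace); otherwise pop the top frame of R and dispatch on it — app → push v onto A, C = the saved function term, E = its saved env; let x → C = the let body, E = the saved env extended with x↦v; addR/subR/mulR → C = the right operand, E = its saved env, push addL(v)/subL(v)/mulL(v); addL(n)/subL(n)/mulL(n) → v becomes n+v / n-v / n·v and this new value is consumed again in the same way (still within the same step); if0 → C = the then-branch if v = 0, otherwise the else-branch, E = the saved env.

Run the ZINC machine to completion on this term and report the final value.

Answer: 8

Execution trace:
step 0: ⟨C=((λx. ((λw. 8) ((λw. x) 2))) ((λw. (let y = w in -2)) ((λu. u) 6))); E=∅; A=∅; R=∅⟩
step 1: ⟨C=((λw. (let y = w in -2)) ((λu. u) 6)); E=∅; A=∅; R=[app]⟩
step 2: ⟨C=((λu. u) 6); E=∅; A=∅; R=[app :: app]⟩
step 3: ⟨C=6; E=∅; A=∅; R=[app :: app :: app]⟩
step 4: ⟨C=(λu. u); E=∅; A=[6]; R=[app :: app]⟩
step 5: ⟨C=u; E={u↦6}; A=∅; R=[app :: app]⟩
step 6: ⟨C=(λw. (let y = w in -2)); E=∅; A=[6]; R=[app]⟩
step 7: ⟨C=(let y = w in -2); E={w↦6}; A=∅; R=[app]⟩
step 8: ⟨C=w; E={w↦6}; A=∅; R=[let y :: app]⟩
step 9: ⟨C=-2; E={y↦6, w↦6}; A=∅; R=[app]⟩
step 10: ⟨C=(λx. ((λw. 8) ((λw. x) 2))); E=∅; A=[-2]; R=∅⟩
step 11: ⟨C=((λw. 8) ((λw. x) 2)); E={x↦-2}; A=∅; R=∅⟩
step 12: ⟨C=((λw. x) 2); E={x↦-2}; A=∅; R=[app]⟩
step 13: ⟨C=2; E={x↦-2}; A=∅; R=[app :: app]⟩
step 14: ⟨C=(λw. x); E={x↦-2}; A=[2]; R=[app]⟩
step 15: ⟨C=x; E={w↦2, x↦-2}; A=∅; R=[app]⟩
step 16: ⟨C=(λw. 8); E={x↦-2}; A=[-2]; R=∅⟩
step 17: ⟨C=8; E={w↦-2, x↦-2}; A=∅; R=∅⟩
→ final value 8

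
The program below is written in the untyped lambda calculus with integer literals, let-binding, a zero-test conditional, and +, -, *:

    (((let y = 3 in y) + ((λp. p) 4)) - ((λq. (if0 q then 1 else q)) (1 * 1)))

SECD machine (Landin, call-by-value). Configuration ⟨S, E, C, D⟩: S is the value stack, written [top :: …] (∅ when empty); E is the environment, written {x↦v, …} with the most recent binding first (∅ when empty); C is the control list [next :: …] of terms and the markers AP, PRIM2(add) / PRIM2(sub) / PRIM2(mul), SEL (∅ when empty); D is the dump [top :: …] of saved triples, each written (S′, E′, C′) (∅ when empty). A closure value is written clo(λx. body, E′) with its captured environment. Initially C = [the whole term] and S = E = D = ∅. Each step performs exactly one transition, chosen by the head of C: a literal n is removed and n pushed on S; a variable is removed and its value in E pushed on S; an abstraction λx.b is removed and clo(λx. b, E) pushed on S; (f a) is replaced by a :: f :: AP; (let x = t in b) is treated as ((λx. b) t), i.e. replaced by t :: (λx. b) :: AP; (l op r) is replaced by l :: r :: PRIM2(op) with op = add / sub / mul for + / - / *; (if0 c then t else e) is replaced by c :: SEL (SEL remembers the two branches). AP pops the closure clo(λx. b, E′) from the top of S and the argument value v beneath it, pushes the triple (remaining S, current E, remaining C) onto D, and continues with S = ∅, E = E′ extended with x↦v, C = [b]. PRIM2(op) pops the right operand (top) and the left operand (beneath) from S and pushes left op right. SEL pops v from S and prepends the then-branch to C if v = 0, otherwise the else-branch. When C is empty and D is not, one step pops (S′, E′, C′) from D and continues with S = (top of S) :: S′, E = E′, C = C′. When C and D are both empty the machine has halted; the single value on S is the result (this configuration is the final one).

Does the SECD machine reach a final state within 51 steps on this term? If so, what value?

Answer: 6

Derivation:
0. <S=∅, E=∅, C=[(((let y = 3 in y) + ((λp. p) 4)) - ((λq. (if0 q then 1 else q)) (1 * 1)))], D=∅>
1. <S=∅, E=∅, C=[((let y = 3 in y) + ((λp. p) 4)) :: ((λq. (if0 q then 1 else q)) (1 * 1)) :: PRIM2(sub)], D=∅>
2. <S=∅, E=∅, C=[(let y = 3 in y) :: ((λp. p) 4) :: PRIM2(add) :: ((λq. (if0 q then 1 else q)) (1 * 1)) :: PRIM2(sub)], D=∅>
3. <S=∅, E=∅, C=[3 :: (λy. y) :: AP :: ((λp. p) 4) :: PRIM2(add) :: ((λq. (if0 q then 1 else q)) (1 * 1)) :: PRIM2(sub)], D=∅>
4. <S=[3], E=∅, C=[(λy. y) :: AP :: ((λp. p) 4) :: PRIM2(add) :: ((λq. (if0 q then 1 else q)) (1 * 1)) :: PRIM2(sub)], D=∅>
5. <S=[clo(λy. y, ∅) :: 3], E=∅, C=[AP :: ((λp. p) 4) :: PRIM2(add) :: ((λq. (if0 q then 1 else q)) (1 * 1)) :: PRIM2(sub)], D=∅>
6. <S=∅, E={y↦3}, C=[y], D=[(∅, ∅, [((λp. p) 4) :: PRIM2(add) :: ((λq. (if0 q then 1 else q)) (1 * 1)) :: PRIM2(sub)])]>
7. <S=[3], E={y↦3}, C=∅, D=[(∅, ∅, [((λp. p) 4) :: PRIM2(add) :: ((λq. (if0 q then 1 else q)) (1 * 1)) :: PRIM2(sub)])]>
8. <S=[3], E=∅, C=[((λp. p) 4) :: PRIM2(add) :: ((λq. (if0 q then 1 else q)) (1 * 1)) :: PRIM2(sub)], D=∅>
9. <S=[3], E=∅, C=[4 :: (λp. p) :: AP :: PRIM2(add) :: ((λq. (if0 q then 1 else q)) (1 * 1)) :: PRIM2(sub)], D=∅>
10. <S=[4 :: 3], E=∅, C=[(λp. p) :: AP :: PRIM2(add) :: ((λq. (if0 q then 1 else q)) (1 * 1)) :: PRIM2(sub)], D=∅>
11. <S=[clo(λp. p, ∅) :: 4 :: 3], E=∅, C=[AP :: PRIM2(add) :: ((λq. (if0 q then 1 else q)) (1 * 1)) :: PRIM2(sub)], D=∅>
12. <S=∅, E={p↦4}, C=[p], D=[([3], ∅, [PRIM2(add) :: ((λq. (if0 q then 1 else q)) (1 * 1)) :: PRIM2(sub)])]>
13. <S=[4], E={p↦4}, C=∅, D=[([3], ∅, [PRIM2(add) :: ((λq. (if0 q then 1 else q)) (1 * 1)) :: PRIM2(sub)])]>
14. <S=[4 :: 3], E=∅, C=[PRIM2(add) :: ((λq. (if0 q then 1 else q)) (1 * 1)) :: PRIM2(sub)], D=∅>
15. <S=[7], E=∅, C=[((λq. (if0 q then 1 else q)) (1 * 1)) :: PRIM2(sub)], D=∅>
16. <S=[7], E=∅, C=[(1 * 1) :: (λq. (if0 q then 1 else q)) :: AP :: PRIM2(sub)], D=∅>
17. <S=[7], E=∅, C=[1 :: 1 :: PRIM2(mul) :: (λq. (if0 q then 1 else q)) :: AP :: PRIM2(sub)], D=∅>
18. <S=[1 :: 7], E=∅, C=[1 :: PRIM2(mul) :: (λq. (if0 q then 1 else q)) :: AP :: PRIM2(sub)], D=∅>
19. <S=[1 :: 1 :: 7], E=∅, C=[PRIM2(mul) :: (λq. (if0 q then 1 else q)) :: AP :: PRIM2(sub)], D=∅>
20. <S=[1 :: 7], E=∅, C=[(λq. (if0 q then 1 else q)) :: AP :: PRIM2(sub)], D=∅>
21. <S=[clo(λq. (if0 q then 1 else q), ∅) :: 1 :: 7], E=∅, C=[AP :: PRIM2(sub)], D=∅>
22. <S=∅, E={q↦1}, C=[(if0 q then 1 else q)], D=[([7], ∅, [PRIM2(sub)])]>
23. <S=∅, E={q↦1}, C=[q :: SEL], D=[([7], ∅, [PRIM2(sub)])]>
24. <S=[1], E={q↦1}, C=[SEL], D=[([7], ∅, [PRIM2(sub)])]>
25. <S=∅, E={q↦1}, C=[q], D=[([7], ∅, [PRIM2(sub)])]>
26. <S=[1], E={q↦1}, C=∅, D=[([7], ∅, [PRIM2(sub)])]>
27. <S=[1 :: 7], E=∅, C=[PRIM2(sub)], D=∅>
28. <S=[6], E=∅, C=∅, D=∅>
→ final value 6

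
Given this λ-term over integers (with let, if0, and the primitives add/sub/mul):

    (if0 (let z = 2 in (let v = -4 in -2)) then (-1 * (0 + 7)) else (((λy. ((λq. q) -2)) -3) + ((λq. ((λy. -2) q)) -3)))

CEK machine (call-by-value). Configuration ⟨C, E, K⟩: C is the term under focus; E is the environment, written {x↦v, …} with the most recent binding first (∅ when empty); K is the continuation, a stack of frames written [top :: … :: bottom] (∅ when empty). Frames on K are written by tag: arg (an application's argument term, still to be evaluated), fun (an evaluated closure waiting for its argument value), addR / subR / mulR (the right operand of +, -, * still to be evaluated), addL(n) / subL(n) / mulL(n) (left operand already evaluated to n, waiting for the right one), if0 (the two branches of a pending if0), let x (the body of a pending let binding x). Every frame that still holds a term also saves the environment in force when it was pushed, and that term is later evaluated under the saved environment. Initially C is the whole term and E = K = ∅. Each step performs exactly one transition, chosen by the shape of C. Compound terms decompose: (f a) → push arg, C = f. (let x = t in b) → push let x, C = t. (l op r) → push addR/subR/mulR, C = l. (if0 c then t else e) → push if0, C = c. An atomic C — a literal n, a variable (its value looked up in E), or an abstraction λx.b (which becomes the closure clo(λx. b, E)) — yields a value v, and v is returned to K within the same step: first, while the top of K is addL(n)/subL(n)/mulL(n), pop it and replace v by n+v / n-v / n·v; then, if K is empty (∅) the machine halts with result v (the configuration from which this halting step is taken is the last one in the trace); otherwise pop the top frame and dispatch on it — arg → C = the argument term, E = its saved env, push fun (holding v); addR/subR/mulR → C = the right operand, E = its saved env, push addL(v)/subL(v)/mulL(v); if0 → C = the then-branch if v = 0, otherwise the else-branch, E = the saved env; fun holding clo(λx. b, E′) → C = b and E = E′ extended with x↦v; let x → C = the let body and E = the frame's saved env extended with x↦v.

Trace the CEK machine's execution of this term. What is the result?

Answer: -4

Derivation:
t=0: <C=(if0 (let z = 2 in (let v = -4 in -2)) then (-1 * (0 + 7)) else (((λy. ((λq. q) -2)) -3) + ((λq. ((λy. -2) q)) -3))), E=∅, K=∅>
t=1: <C=(let z = 2 in (let v = -4 in -2)), E=∅, K=[if0]>
t=2: <C=2, E=∅, K=[let z :: if0]>
t=3: <C=(let v = -4 in -2), E={z↦2}, K=[if0]>
t=4: <C=-4, E={z↦2}, K=[let v :: if0]>
t=5: <C=-2, E={v↦-4, z↦2}, K=[if0]>
t=6: <C=(((λy. ((λq. q) -2)) -3) + ((λq. ((λy. -2) q)) -3)), E=∅, K=∅>
t=7: <C=((λy. ((λq. q) -2)) -3), E=∅, K=[addR]>
t=8: <C=(λy. ((λq. q) -2)), E=∅, K=[arg :: addR]>
t=9: <C=-3, E=∅, K=[fun :: addR]>
t=10: <C=((λq. q) -2), E={y↦-3}, K=[addR]>
t=11: <C=(λq. q), E={y↦-3}, K=[arg :: addR]>
t=12: <C=-2, E={y↦-3}, K=[fun :: addR]>
t=13: <C=q, E={q↦-2, y↦-3}, K=[addR]>
t=14: <C=((λq. ((λy. -2) q)) -3), E=∅, K=[addL(-2)]>
t=15: <C=(λq. ((λy. -2) q)), E=∅, K=[arg :: addL(-2)]>
t=16: <C=-3, E=∅, K=[fun :: addL(-2)]>
t=17: <C=((λy. -2) q), E={q↦-3}, K=[addL(-2)]>
t=18: <C=(λy. -2), E={q↦-3}, K=[arg :: addL(-2)]>
t=19: <C=q, E={q↦-3}, K=[fun :: addL(-2)]>
t=20: <C=-2, E={y↦-3, q↦-3}, K=[addL(-2)]>
→ final value -4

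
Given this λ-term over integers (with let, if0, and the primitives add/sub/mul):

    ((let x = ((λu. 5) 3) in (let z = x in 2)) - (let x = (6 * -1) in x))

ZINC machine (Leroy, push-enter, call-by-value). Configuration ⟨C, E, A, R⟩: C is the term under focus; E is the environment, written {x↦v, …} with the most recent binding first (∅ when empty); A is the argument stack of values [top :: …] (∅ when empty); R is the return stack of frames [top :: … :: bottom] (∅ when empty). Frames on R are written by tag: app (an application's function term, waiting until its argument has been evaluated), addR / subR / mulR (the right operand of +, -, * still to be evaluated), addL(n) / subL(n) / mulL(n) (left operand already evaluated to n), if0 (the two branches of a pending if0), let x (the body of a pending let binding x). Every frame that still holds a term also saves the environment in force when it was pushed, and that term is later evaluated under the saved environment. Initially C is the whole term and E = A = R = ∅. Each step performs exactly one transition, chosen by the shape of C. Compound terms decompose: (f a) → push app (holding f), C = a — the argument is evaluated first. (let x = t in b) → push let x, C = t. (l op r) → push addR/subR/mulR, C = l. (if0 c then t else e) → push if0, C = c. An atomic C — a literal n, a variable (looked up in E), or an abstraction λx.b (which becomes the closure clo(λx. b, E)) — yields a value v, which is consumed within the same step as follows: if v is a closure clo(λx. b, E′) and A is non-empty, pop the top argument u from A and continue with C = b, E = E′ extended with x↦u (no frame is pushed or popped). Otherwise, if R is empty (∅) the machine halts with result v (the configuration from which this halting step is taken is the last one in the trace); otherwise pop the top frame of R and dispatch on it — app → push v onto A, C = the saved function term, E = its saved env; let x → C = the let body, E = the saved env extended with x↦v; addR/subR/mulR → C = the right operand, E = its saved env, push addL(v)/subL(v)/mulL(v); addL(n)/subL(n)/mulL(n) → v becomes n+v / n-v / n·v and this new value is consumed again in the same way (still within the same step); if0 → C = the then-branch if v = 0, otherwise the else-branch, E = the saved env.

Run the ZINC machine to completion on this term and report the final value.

step 0: <C=((let x = ((λu. 5) 3) in (let z = x in 2)) - (let x = (6 * -1) in x)), E=∅, A=∅, R=∅>
step 1: <C=(let x = ((λu. 5) 3) in (let z = x in 2)), E=∅, A=∅, R=[subR]>
step 2: <C=((λu. 5) 3), E=∅, A=∅, R=[let x :: subR]>
step 3: <C=3, E=∅, A=∅, R=[app :: let x :: subR]>
step 4: <C=(λu. 5), E=∅, A=[3], R=[let x :: subR]>
step 5: <C=5, E={u↦3}, A=∅, R=[let x :: subR]>
step 6: <C=(let z = x in 2), E={x↦5}, A=∅, R=[subR]>
step 7: <C=x, E={x↦5}, A=∅, R=[let z :: subR]>
step 8: <C=2, E={z↦5, x↦5}, A=∅, R=[subR]>
step 9: <C=(let x = (6 * -1) in x), E=∅, A=∅, R=[subL(2)]>
step 10: <C=(6 * -1), E=∅, A=∅, R=[let x :: subL(2)]>
step 11: <C=6, E=∅, A=∅, R=[mulR :: let x :: subL(2)]>
step 12: <C=-1, E=∅, A=∅, R=[mulL(6) :: let x :: subL(2)]>
step 13: <C=x, E={x↦-6}, A=∅, R=[subL(2)]>
→ final value 8

Answer: 8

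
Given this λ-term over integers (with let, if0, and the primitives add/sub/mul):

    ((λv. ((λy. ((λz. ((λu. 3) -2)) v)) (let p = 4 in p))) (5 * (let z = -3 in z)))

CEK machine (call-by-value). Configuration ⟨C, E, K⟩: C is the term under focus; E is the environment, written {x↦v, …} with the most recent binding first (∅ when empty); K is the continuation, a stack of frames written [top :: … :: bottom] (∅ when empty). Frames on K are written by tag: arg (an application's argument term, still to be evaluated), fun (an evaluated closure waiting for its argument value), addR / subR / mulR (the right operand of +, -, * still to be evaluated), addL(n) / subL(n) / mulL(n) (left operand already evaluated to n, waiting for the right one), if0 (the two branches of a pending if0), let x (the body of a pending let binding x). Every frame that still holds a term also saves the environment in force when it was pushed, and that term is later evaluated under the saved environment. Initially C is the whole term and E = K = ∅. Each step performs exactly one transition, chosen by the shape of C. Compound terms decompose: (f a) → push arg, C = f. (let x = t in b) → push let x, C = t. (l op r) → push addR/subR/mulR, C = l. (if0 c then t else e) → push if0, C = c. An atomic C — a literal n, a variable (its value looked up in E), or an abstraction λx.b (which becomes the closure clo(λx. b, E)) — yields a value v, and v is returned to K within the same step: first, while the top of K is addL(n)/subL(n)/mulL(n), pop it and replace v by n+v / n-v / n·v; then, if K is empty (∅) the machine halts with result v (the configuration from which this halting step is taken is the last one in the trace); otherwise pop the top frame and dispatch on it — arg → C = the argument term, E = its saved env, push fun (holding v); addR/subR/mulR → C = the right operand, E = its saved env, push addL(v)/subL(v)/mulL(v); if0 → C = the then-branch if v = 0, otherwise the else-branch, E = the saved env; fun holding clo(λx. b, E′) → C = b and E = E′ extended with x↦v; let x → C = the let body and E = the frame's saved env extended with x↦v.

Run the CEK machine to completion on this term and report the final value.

t=0: [C=((λv. ((λy. ((λz. ((λu. 3) -2)) v)) (let p = 4 in p))) (5 * (let z = -3 in z))) | E=∅ | K=∅]
t=1: [C=(λv. ((λy. ((λz. ((λu. 3) -2)) v)) (let p = 4 in p))) | E=∅ | K=[arg]]
t=2: [C=(5 * (let z = -3 in z)) | E=∅ | K=[fun]]
t=3: [C=5 | E=∅ | K=[mulR :: fun]]
t=4: [C=(let z = -3 in z) | E=∅ | K=[mulL(5) :: fun]]
t=5: [C=-3 | E=∅ | K=[let z :: mulL(5) :: fun]]
t=6: [C=z | E={z↦-3} | K=[mulL(5) :: fun]]
t=7: [C=((λy. ((λz. ((λu. 3) -2)) v)) (let p = 4 in p)) | E={v↦-15} | K=∅]
t=8: [C=(λy. ((λz. ((λu. 3) -2)) v)) | E={v↦-15} | K=[arg]]
t=9: [C=(let p = 4 in p) | E={v↦-15} | K=[fun]]
t=10: [C=4 | E={v↦-15} | K=[let p :: fun]]
t=11: [C=p | E={p↦4, v↦-15} | K=[fun]]
t=12: [C=((λz. ((λu. 3) -2)) v) | E={y↦4, v↦-15} | K=∅]
t=13: [C=(λz. ((λu. 3) -2)) | E={y↦4, v↦-15} | K=[arg]]
t=14: [C=v | E={y↦4, v↦-15} | K=[fun]]
t=15: [C=((λu. 3) -2) | E={z↦-15, y↦4, v↦-15} | K=∅]
t=16: [C=(λu. 3) | E={z↦-15, y↦4, v↦-15} | K=[arg]]
t=17: [C=-2 | E={z↦-15, y↦4, v↦-15} | K=[fun]]
t=18: [C=3 | E={u↦-2, z↦-15, y↦4, v↦-15} | K=∅]
→ final value 3

Answer: 3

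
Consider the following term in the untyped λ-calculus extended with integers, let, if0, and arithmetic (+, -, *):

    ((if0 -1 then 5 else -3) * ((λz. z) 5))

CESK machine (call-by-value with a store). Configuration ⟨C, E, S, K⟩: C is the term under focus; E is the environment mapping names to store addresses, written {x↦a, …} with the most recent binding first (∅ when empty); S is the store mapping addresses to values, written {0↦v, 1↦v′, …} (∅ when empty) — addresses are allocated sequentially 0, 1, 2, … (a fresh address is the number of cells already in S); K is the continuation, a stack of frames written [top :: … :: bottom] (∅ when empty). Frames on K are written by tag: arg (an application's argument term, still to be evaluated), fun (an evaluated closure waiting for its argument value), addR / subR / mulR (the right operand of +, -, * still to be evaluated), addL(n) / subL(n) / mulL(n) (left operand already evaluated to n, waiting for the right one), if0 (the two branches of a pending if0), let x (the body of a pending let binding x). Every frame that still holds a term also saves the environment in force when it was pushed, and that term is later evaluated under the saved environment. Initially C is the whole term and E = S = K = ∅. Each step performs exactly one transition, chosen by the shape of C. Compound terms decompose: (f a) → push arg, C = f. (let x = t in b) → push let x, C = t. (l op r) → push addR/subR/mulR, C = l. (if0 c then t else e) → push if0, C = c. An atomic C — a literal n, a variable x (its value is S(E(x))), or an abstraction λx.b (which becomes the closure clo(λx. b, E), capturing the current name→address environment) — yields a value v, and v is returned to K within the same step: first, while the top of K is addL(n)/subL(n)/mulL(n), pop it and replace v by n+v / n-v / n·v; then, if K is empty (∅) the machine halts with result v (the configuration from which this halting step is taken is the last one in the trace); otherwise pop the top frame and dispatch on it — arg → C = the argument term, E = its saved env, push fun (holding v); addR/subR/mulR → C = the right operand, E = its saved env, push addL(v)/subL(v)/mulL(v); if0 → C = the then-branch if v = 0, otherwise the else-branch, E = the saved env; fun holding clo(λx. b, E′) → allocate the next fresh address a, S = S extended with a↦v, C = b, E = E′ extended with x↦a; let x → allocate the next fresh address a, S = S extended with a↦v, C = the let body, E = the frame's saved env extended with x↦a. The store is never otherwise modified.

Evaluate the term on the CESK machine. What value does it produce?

Answer: -15

Derivation:
t=0: [C=((if0 -1 then 5 else -3) * ((λz. z) 5)) | E=∅ | S=∅ | K=∅]
t=1: [C=(if0 -1 then 5 else -3) | E=∅ | S=∅ | K=[mulR]]
t=2: [C=-1 | E=∅ | S=∅ | K=[if0 :: mulR]]
t=3: [C=-3 | E=∅ | S=∅ | K=[mulR]]
t=4: [C=((λz. z) 5) | E=∅ | S=∅ | K=[mulL(-3)]]
t=5: [C=(λz. z) | E=∅ | S=∅ | K=[arg :: mulL(-3)]]
t=6: [C=5 | E=∅ | S=∅ | K=[fun :: mulL(-3)]]
t=7: [C=z | E={z↦0} | S={0↦5} | K=[mulL(-3)]]
→ final value -15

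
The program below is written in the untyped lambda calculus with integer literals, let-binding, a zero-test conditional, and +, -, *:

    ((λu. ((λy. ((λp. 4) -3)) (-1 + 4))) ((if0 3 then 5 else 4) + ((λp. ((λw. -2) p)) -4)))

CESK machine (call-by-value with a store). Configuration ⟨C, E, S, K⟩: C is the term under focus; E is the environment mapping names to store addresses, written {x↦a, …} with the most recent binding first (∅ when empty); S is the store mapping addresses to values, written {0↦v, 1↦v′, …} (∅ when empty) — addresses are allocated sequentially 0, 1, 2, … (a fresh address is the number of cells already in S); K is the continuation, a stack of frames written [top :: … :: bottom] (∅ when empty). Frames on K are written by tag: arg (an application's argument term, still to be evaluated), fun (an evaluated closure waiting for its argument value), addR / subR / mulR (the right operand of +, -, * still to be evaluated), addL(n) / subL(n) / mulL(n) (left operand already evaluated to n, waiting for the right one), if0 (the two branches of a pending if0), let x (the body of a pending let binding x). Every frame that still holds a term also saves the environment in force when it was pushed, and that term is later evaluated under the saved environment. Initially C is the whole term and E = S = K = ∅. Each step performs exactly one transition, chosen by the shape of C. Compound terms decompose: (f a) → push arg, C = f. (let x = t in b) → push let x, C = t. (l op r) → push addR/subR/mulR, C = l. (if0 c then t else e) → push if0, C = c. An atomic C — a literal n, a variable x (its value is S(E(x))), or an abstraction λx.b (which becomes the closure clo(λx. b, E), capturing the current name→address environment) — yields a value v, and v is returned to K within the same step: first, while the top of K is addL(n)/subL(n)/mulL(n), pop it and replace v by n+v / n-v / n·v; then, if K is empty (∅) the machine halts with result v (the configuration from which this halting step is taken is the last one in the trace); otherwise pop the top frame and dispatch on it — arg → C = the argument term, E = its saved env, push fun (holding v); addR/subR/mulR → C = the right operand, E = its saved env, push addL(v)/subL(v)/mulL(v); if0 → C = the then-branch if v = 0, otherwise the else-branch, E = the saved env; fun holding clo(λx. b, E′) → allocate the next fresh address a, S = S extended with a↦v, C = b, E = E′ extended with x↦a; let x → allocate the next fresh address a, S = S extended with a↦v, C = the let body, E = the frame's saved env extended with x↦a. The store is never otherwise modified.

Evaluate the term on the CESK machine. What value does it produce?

Answer: 4

Execution trace:
[0] [C=((λu. ((λy. ((λp. 4) -3)) (-1 + 4))) ((if0 3 then 5 else 4) + ((λp. ((λw. -2) p)) -4))) | E=∅ | S=∅ | K=∅]
[1] [C=(λu. ((λy. ((λp. 4) -3)) (-1 + 4))) | E=∅ | S=∅ | K=[arg]]
[2] [C=((if0 3 then 5 else 4) + ((λp. ((λw. -2) p)) -4)) | E=∅ | S=∅ | K=[fun]]
[3] [C=(if0 3 then 5 else 4) | E=∅ | S=∅ | K=[addR :: fun]]
[4] [C=3 | E=∅ | S=∅ | K=[if0 :: addR :: fun]]
[5] [C=4 | E=∅ | S=∅ | K=[addR :: fun]]
[6] [C=((λp. ((λw. -2) p)) -4) | E=∅ | S=∅ | K=[addL(4) :: fun]]
[7] [C=(λp. ((λw. -2) p)) | E=∅ | S=∅ | K=[arg :: addL(4) :: fun]]
[8] [C=-4 | E=∅ | S=∅ | K=[fun :: addL(4) :: fun]]
[9] [C=((λw. -2) p) | E={p↦0} | S={0↦-4} | K=[addL(4) :: fun]]
[10] [C=(λw. -2) | E={p↦0} | S={0↦-4} | K=[arg :: addL(4) :: fun]]
[11] [C=p | E={p↦0} | S={0↦-4} | K=[fun :: addL(4) :: fun]]
[12] [C=-2 | E={w↦1, p↦0} | S={0↦-4, 1↦-4} | K=[addL(4) :: fun]]
[13] [C=((λy. ((λp. 4) -3)) (-1 + 4)) | E={u↦2} | S={0↦-4, 1↦-4, 2↦2} | K=∅]
[14] [C=(λy. ((λp. 4) -3)) | E={u↦2} | S={0↦-4, 1↦-4, 2↦2} | K=[arg]]
[15] [C=(-1 + 4) | E={u↦2} | S={0↦-4, 1↦-4, 2↦2} | K=[fun]]
[16] [C=-1 | E={u↦2} | S={0↦-4, 1↦-4, 2↦2} | K=[addR :: fun]]
[17] [C=4 | E={u↦2} | S={0↦-4, 1↦-4, 2↦2} | K=[addL(-1) :: fun]]
[18] [C=((λp. 4) -3) | E={y↦3, u↦2} | S={0↦-4, 1↦-4, 2↦2, 3↦3} | K=∅]
[19] [C=(λp. 4) | E={y↦3, u↦2} | S={0↦-4, 1↦-4, 2↦2, 3↦3} | K=[arg]]
[20] [C=-3 | E={y↦3, u↦2} | S={0↦-4, 1↦-4, 2↦2, 3↦3} | K=[fun]]
[21] [C=4 | E={p↦4, y↦3, u↦2} | S={0↦-4, 1↦-4, 2↦2, 3↦3, 4↦-3} | K=∅]
→ final value 4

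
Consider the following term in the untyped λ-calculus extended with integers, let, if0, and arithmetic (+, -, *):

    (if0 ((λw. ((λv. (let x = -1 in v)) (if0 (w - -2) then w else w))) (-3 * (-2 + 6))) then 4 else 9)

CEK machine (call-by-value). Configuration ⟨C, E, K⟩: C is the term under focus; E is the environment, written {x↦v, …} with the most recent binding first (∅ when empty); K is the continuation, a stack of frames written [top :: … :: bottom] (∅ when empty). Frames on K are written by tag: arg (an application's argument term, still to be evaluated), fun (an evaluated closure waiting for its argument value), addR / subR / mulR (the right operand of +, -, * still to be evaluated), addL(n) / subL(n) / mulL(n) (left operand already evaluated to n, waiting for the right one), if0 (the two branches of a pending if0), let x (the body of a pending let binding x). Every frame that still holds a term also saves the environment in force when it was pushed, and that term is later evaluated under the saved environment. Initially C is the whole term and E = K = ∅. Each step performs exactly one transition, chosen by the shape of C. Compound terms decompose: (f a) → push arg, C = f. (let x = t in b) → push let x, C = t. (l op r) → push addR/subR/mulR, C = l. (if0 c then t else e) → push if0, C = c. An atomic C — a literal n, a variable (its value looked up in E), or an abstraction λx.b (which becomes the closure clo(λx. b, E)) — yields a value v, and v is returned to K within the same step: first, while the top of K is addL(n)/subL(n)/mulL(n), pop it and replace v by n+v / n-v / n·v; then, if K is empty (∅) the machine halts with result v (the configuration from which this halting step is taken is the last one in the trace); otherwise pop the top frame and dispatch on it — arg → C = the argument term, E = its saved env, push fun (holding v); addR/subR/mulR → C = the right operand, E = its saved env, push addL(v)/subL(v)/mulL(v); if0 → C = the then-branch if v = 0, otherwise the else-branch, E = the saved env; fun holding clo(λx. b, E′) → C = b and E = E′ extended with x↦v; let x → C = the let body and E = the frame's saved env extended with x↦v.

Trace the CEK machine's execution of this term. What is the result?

Answer: 9

Execution trace:
0. <C=(if0 ((λw. ((λv. (let x = -1 in v)) (if0 (w - -2) then w else w))) (-3 * (-2 + 6))) then 4 else 9), E=∅, K=∅>
1. <C=((λw. ((λv. (let x = -1 in v)) (if0 (w - -2) then w else w))) (-3 * (-2 + 6))), E=∅, K=[if0]>
2. <C=(λw. ((λv. (let x = -1 in v)) (if0 (w - -2) then w else w))), E=∅, K=[arg :: if0]>
3. <C=(-3 * (-2 + 6)), E=∅, K=[fun :: if0]>
4. <C=-3, E=∅, K=[mulR :: fun :: if0]>
5. <C=(-2 + 6), E=∅, K=[mulL(-3) :: fun :: if0]>
6. <C=-2, E=∅, K=[addR :: mulL(-3) :: fun :: if0]>
7. <C=6, E=∅, K=[addL(-2) :: mulL(-3) :: fun :: if0]>
8. <C=((λv. (let x = -1 in v)) (if0 (w - -2) then w else w)), E={w↦-12}, K=[if0]>
9. <C=(λv. (let x = -1 in v)), E={w↦-12}, K=[arg :: if0]>
10. <C=(if0 (w - -2) then w else w), E={w↦-12}, K=[fun :: if0]>
11. <C=(w - -2), E={w↦-12}, K=[if0 :: fun :: if0]>
12. <C=w, E={w↦-12}, K=[subR :: if0 :: fun :: if0]>
13. <C=-2, E={w↦-12}, K=[subL(-12) :: if0 :: fun :: if0]>
14. <C=w, E={w↦-12}, K=[fun :: if0]>
15. <C=(let x = -1 in v), E={v↦-12, w↦-12}, K=[if0]>
16. <C=-1, E={v↦-12, w↦-12}, K=[let x :: if0]>
17. <C=v, E={x↦-1, v↦-12, w↦-12}, K=[if0]>
18. <C=9, E=∅, K=∅>
→ final value 9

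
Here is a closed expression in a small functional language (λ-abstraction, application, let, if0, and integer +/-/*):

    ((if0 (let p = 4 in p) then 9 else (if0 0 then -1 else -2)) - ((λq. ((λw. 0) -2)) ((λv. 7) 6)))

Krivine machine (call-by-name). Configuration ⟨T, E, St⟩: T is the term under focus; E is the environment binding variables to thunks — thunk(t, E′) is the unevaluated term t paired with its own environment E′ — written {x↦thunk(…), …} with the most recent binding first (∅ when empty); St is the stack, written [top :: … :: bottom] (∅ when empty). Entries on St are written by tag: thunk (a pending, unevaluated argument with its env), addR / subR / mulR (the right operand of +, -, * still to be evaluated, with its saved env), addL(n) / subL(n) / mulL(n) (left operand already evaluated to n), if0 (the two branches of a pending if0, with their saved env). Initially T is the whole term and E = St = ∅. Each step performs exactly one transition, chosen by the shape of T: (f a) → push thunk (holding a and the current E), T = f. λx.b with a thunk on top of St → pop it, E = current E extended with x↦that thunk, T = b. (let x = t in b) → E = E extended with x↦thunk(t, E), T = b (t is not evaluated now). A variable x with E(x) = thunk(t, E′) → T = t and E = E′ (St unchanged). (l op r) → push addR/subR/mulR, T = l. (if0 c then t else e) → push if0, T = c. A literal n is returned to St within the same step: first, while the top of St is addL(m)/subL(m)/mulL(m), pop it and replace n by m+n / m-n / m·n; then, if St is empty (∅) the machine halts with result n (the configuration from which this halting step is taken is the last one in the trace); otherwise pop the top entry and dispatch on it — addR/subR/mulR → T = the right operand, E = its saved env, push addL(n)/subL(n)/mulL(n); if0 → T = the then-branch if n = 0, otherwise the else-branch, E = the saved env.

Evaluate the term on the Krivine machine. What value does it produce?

t=0: [T=((if0 (let p = 4 in p) then 9 else (if0 0 then -1 else -2)) - ((λq. ((λw. 0) -2)) ((λv. 7) 6))) | E=∅ | St=∅]
t=1: [T=(if0 (let p = 4 in p) then 9 else (if0 0 then -1 else -2)) | E=∅ | St=[subR]]
t=2: [T=(let p = 4 in p) | E=∅ | St=[if0 :: subR]]
t=3: [T=p | E={p↦thunk(4, ∅)} | St=[if0 :: subR]]
t=4: [T=4 | E=∅ | St=[if0 :: subR]]
t=5: [T=(if0 0 then -1 else -2) | E=∅ | St=[subR]]
t=6: [T=0 | E=∅ | St=[if0 :: subR]]
t=7: [T=-1 | E=∅ | St=[subR]]
t=8: [T=((λq. ((λw. 0) -2)) ((λv. 7) 6)) | E=∅ | St=[subL(-1)]]
t=9: [T=(λq. ((λw. 0) -2)) | E=∅ | St=[thunk :: subL(-1)]]
t=10: [T=((λw. 0) -2) | E={q↦thunk(((λv. 7) 6), ∅)} | St=[subL(-1)]]
t=11: [T=(λw. 0) | E={q↦thunk(((λv. 7) 6), ∅)} | St=[thunk :: subL(-1)]]
t=12: [T=0 | E={w↦thunk(-2, {q↦thunk(((λv. 7) 6), ∅)}), q↦thunk(((λv. 7) 6), ∅)} | St=[subL(-1)]]
→ final value -1

Answer: -1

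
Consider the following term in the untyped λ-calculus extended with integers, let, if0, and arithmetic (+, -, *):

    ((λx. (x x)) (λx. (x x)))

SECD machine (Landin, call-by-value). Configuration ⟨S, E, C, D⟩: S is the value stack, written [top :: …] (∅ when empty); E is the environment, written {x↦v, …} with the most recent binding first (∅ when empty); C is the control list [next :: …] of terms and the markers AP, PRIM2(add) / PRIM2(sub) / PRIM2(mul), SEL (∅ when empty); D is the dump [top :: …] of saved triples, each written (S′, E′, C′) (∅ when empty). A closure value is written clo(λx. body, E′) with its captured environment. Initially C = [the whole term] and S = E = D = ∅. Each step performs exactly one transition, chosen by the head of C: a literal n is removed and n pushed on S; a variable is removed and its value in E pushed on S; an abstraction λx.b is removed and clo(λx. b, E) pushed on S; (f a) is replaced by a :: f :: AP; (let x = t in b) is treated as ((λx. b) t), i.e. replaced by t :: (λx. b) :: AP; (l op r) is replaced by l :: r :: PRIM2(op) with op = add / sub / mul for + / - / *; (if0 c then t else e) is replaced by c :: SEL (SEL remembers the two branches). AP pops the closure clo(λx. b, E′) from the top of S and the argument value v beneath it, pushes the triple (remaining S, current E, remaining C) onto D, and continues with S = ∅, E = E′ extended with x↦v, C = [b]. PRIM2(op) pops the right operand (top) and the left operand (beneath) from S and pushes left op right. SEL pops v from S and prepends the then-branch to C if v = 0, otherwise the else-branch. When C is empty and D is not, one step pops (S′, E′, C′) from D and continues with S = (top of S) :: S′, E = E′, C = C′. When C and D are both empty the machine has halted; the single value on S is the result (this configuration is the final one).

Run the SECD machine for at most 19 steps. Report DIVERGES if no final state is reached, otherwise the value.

Answer: DIVERGES (no final state within 19 steps)

Execution trace:
0. ⟨S=∅; E=∅; C=[((λx. (x x)) (λx. (x x)))]; D=∅⟩
1. ⟨S=∅; E=∅; C=[(λx. (x x)) :: (λx. (x x)) :: AP]; D=∅⟩
2. ⟨S=[clo(λx. (x x), ∅)]; E=∅; C=[(λx. (x x)) :: AP]; D=∅⟩
3. ⟨S=[clo(λx. (x x), ∅) :: clo(λx. (x x), ∅)]; E=∅; C=[AP]; D=∅⟩
4. ⟨S=∅; E={x↦clo(λx. (x x), ∅)}; C=[(x x)]; D=[(∅, ∅, ∅)]⟩
5. ⟨S=∅; E={x↦clo(λx. (x x), ∅)}; C=[x :: x :: AP]; D=[(∅, ∅, ∅)]⟩
6. ⟨S=[clo(λx. (x x), ∅)]; E={x↦clo(λx. (x x), ∅)}; C=[x :: AP]; D=[(∅, ∅, ∅)]⟩
7. ⟨S=[clo(λx. (x x), ∅) :: clo(λx. (x x), ∅)]; E={x↦clo(λx. (x x), ∅)}; C=[AP]; D=[(∅, ∅, ∅)]⟩
8. ⟨S=∅; E={x↦clo(λx. (x x), ∅)}; C=[(x x)]; D=[(∅, {x↦clo(λx. (x x), ∅)}, ∅) :: (∅, ∅, ∅)]⟩
9. ⟨S=∅; E={x↦clo(λx. (x x), ∅)}; C=[x :: x :: AP]; D=[(∅, {x↦clo(λx. (x x), ∅)}, ∅) :: (∅, ∅, ∅)]⟩
10. ⟨S=[clo(λx. (x x), ∅)]; E={x↦clo(λx. (x x), ∅)}; C=[x :: AP]; D=[(∅, {x↦clo(λx. (x x), ∅)}, ∅) :: (∅, ∅, ∅)]⟩
11. ⟨S=[clo(λx. (x x), ∅) :: clo(λx. (x x), ∅)]; E={x↦clo(λx. (x x), ∅)}; C=[AP]; D=[(∅, {x↦clo(λx. (x x), ∅)}, ∅) :: (∅, ∅, ∅)]⟩
12. ⟨S=∅; E={x↦clo(λx. (x x), ∅)}; C=[(x x)]; D=[(∅, {x↦clo(λx. (x x), ∅)}, ∅) :: (∅, {x↦clo(λx. (x x), ∅)}, ∅) :: (∅, ∅, ∅)]⟩
13. ⟨S=∅; E={x↦clo(λx. (x x), ∅)}; C=[x :: x :: AP]; D=[(∅, {x↦clo(λx. (x x), ∅)}, ∅) :: (∅, {x↦clo(λx. (x x), ∅)}, ∅) :: (∅, ∅, ∅)]⟩
14. ⟨S=[clo(λx. (x x), ∅)]; E={x↦clo(λx. (x x), ∅)}; C=[x :: AP]; D=[(∅, {x↦clo(λx. (x x), ∅)}, ∅) :: (∅, {x↦clo(λx. (x x), ∅)}, ∅) :: (∅, ∅, ∅)]⟩
15. ⟨S=[clo(λx. (x x), ∅) :: clo(λx. (x x), ∅)]; E={x↦clo(λx. (x x), ∅)}; C=[AP]; D=[(∅, {x↦clo(λx. (x x), ∅)}, ∅) :: (∅, {x↦clo(λx. (x x), ∅)}, ∅) :: (∅, ∅, ∅)]⟩
16. ⟨S=∅; E={x↦clo(λx. (x x), ∅)}; C=[(x x)]; D=[(∅, {x↦clo(λx. (x x), ∅)}, ∅) :: (∅, {x↦clo(λx. (x x), ∅)}, ∅) :: (∅, {x↦clo(λx. (x x), ∅)}, ∅) :: (∅, ∅, ∅)]⟩
17. ⟨S=∅; E={x↦clo(λx. (x x), ∅)}; C=[x :: x :: AP]; D=[(∅, {x↦clo(λx. (x x), ∅)}, ∅) :: (∅, {x↦clo(λx. (x x), ∅)}, ∅) :: (∅, {x↦clo(λx. (x x), ∅)}, ∅) :: (∅, ∅, ∅)]⟩
18. ⟨S=[clo(λx. (x x), ∅)]; E={x↦clo(λx. (x x), ∅)}; C=[x :: AP]; D=[(∅, {x↦clo(λx. (x x), ∅)}, ∅) :: (∅, {x↦clo(λx. (x x), ∅)}, ∅) :: (∅, {x↦clo(λx. (x x), ∅)}, ∅) :: (∅, ∅, ∅)]⟩
19. ⟨S=[clo(λx. (x x), ∅) :: clo(λx. (x x), ∅)]; E={x↦clo(λx. (x x), ∅)}; C=[AP]; D=[(∅, {x↦clo(λx. (x x), ∅)}, ∅) :: (∅, {x↦clo(λx. (x x), ∅)}, ∅) :: (∅, {x↦clo(λx. (x x), ∅)}, ∅) :: (∅, ∅, ∅)]⟩
→ 19 transitions taken and the configuration is still not final: no result within 19 steps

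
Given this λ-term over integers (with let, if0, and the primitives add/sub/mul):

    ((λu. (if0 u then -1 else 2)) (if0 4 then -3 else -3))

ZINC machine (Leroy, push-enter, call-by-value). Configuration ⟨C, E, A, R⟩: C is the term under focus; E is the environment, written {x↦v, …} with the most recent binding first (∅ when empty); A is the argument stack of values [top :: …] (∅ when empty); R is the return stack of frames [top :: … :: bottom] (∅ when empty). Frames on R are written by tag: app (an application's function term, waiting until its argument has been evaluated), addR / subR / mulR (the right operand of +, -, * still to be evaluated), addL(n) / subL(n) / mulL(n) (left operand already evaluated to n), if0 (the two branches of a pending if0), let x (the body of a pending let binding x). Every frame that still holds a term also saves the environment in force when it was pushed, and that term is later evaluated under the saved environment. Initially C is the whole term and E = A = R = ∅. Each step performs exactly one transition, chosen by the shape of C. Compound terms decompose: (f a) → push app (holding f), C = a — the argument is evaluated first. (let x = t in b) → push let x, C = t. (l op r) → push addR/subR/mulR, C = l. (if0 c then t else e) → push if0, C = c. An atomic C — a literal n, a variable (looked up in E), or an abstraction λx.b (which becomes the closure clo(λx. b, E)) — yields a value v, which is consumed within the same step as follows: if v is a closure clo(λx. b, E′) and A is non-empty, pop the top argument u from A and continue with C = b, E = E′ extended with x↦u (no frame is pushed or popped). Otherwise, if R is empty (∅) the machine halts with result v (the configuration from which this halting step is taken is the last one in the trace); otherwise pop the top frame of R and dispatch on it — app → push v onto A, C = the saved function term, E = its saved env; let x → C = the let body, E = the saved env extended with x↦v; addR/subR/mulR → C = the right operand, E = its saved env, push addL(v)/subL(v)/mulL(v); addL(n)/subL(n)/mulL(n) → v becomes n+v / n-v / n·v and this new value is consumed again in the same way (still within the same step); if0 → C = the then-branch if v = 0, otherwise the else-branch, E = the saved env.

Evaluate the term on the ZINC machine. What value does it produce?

[0] [C=((λu. (if0 u then -1 else 2)) (if0 4 then -3 else -3)) | E=∅ | A=∅ | R=∅]
[1] [C=(if0 4 then -3 else -3) | E=∅ | A=∅ | R=[app]]
[2] [C=4 | E=∅ | A=∅ | R=[if0 :: app]]
[3] [C=-3 | E=∅ | A=∅ | R=[app]]
[4] [C=(λu. (if0 u then -1 else 2)) | E=∅ | A=[-3] | R=∅]
[5] [C=(if0 u then -1 else 2) | E={u↦-3} | A=∅ | R=∅]
[6] [C=u | E={u↦-3} | A=∅ | R=[if0]]
[7] [C=2 | E={u↦-3} | A=∅ | R=∅]
→ final value 2

Answer: 2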